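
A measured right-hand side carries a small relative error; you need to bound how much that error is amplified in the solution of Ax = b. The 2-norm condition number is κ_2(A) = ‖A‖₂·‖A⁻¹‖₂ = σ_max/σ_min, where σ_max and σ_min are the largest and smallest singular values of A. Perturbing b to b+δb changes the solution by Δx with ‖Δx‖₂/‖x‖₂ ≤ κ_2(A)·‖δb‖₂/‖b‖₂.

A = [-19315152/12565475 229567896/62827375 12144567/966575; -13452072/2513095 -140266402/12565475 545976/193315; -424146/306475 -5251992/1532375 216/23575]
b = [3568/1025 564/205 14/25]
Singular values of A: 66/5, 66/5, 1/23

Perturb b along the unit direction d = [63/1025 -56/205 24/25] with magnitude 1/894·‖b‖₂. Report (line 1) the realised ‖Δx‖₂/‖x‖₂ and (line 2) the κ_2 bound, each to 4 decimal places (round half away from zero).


0.3396
0.3396

largest singular value 66/5, smallest 1/23
κ = σ_max/σ_min = (66/5)/(1/23) = 303.6000
worst-case relative error ≤ 303.6000 × 1/894 = 0.3396
solve Ax = b  →  x = [-0.1197 -0.1143 0.2956]
2-norm of b is 4.4721; of x, 0.3388
with δb = [0.0003 -0.0014 0.0048], A·Δx = δb → ‖Δx‖ = 0.1151
relative error = 0.3396
tightness: 0.3396 against a bound of 0.3396; the bound is attained (ratio 1)


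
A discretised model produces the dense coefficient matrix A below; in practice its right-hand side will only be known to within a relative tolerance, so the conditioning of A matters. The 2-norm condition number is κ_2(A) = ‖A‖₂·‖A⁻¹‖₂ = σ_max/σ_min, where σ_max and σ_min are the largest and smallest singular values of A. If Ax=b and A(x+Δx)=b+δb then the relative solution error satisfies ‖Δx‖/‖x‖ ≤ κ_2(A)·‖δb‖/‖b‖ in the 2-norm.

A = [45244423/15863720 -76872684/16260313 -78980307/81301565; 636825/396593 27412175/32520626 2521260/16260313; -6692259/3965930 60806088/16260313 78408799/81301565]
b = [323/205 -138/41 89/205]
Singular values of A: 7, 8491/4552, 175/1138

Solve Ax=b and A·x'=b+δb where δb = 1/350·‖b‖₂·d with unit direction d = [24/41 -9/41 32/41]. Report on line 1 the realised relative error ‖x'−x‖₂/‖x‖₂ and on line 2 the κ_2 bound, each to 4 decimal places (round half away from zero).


from the listed singular values, σ₁ = 7, σ_n = 175/1138
condition number: 7 ÷ (175/1138) = 45.5200
perturbation bound = 45.5200·1/350 = 0.1301
solve Ax = b  →  x = [-1.3519 -3.7163 12.4947]
‖b‖₂ = 3.7417 and ‖x‖₂ = 13.1056
re-solving with b+δb shifts x by Δx of norm 0.0695
relative error = 0.0053
tightness: 0.0053 against a bound of 0.1301 (unrounded ratio ≈ 0.0408)

0.0053
0.1301


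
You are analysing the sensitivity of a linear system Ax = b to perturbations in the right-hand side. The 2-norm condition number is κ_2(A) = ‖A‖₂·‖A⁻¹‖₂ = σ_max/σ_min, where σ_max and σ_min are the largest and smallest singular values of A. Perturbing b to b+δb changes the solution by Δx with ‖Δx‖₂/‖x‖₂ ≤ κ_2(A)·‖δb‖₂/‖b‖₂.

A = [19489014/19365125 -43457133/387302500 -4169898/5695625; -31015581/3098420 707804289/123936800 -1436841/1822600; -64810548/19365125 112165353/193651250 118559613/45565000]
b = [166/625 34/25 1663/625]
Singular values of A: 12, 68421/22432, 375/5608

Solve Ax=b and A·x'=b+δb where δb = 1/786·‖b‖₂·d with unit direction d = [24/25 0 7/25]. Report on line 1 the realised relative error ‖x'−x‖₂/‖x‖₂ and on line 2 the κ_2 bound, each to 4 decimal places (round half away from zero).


largest singular value 12, smallest 375/5608
condition number: 12 ÷ (375/5608) = 179.4560
κ_2(A)·‖δb‖/‖b‖ = 0.2283
solve Ax = b  →  x = [6.2304 12.0362 6.3571]
‖b‖ = 3.0000, ‖x‖ = 14.9700
with δb = [0.0037 0.0000 0.0011], A·Δx = δb → ‖Δx‖ = 0.0571
realised ‖Δx‖/‖x‖ = 0.0038
tightness: 0.0038 against a bound of 0.2283 (unrounded ratio ≈ 0.0167)

0.0038
0.2283


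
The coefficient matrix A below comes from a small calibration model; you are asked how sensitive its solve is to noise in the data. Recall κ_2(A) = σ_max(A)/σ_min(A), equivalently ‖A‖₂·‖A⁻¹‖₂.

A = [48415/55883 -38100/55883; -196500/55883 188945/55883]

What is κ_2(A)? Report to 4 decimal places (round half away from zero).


M = AᵀA = [24364225/1857769 -23184000/1857769; -23184000/1857769 22101025/1857769]. tr(M)=55250/2209, det(M)=625/2209
eigenvalues of AᵀA: λ = (tr ± √(tr²−4·det))/2 = 25, 25/2209
κ_2(A) = √(λ_max/λ_min) = √(25 / (25/2209)) = 47.0000

47.0000


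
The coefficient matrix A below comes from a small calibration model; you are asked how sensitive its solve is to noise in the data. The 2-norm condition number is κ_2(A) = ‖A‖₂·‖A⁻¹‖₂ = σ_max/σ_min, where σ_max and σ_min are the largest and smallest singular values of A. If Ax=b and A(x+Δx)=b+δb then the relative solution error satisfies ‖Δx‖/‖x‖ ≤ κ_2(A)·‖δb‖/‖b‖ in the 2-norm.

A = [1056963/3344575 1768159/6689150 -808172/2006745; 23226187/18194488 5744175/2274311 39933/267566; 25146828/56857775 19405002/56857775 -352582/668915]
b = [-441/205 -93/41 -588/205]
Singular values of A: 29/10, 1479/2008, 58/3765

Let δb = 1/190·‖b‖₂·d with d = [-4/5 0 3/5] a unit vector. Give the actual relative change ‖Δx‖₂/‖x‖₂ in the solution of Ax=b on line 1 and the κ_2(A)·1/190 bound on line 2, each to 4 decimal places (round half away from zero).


largest singular value 29/10, smallest 58/3765
condition number: (29/10) ÷ (58/3765) = 188.2500
bound on ‖Δx‖/‖x‖: κ·ε = 188.2500·1/190 = 0.9908
solve Ax = b  →  x = [-1.8691 -0.1756 3.7597]
‖b‖ = 4.2426, ‖x‖ = 4.2023
Δx = A⁻¹·δb where δb = 1/190·4.2426·d; ‖Δx‖ = 1.4495
dividing the unrounded norms, ‖Δx‖/‖x‖ = 0.3449
tightness: 0.3449 against a bound of 0.9908 (unrounded ratio ≈ 0.3481)

0.3449
0.9908


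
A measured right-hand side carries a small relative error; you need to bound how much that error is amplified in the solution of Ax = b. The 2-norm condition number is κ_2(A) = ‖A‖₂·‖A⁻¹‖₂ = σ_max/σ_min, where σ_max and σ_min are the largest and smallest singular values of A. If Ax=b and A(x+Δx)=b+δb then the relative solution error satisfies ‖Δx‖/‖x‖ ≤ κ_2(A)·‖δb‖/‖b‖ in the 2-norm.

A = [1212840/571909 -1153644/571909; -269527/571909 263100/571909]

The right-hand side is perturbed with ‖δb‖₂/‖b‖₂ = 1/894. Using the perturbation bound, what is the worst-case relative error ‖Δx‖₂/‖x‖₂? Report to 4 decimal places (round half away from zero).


0.4035

AᵀA = [918278209/194574601 -874537860/194574601; -874537860/194574601 832906656/194574601]; tr = 2082265/231361, det = 144/231361
char-poly roots: 9 and 16/231361
κ_2(A) = √(λ_max/λ_min) = √(9 / (16/231361)) = 360.7500
bound on ‖Δx‖/‖x‖: κ·ε = 360.7500·1/894 = 0.4035


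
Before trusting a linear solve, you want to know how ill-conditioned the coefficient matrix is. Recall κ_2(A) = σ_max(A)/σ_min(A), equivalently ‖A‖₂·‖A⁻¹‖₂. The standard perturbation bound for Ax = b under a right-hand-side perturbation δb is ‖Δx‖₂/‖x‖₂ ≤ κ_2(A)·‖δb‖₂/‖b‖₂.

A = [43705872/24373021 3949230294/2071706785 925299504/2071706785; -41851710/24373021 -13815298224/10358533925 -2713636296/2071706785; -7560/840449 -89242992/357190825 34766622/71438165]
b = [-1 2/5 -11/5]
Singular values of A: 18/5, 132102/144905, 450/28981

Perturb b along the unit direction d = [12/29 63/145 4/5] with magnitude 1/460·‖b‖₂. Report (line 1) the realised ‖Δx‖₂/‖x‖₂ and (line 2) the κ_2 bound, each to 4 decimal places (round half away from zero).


0.0027
0.5040

largest singular value 18/5, smallest 450/28981
condition number: (18/5) ÷ (450/28981) = 231.8480
worst-case relative error ≤ 231.8480 × 1/460 = 0.5040
solve Ax = b  →  x = [93.0806 -78.0413 -42.8652]
‖b‖ = 2.4495, ‖x‖ = 128.8094
Δx = A⁻¹·δb where δb = 1/460·2.4495·d; ‖Δx‖ = 0.3429
relative error = 0.0027
so the bound overstates the realised error by a factor of ≈ 189.3104 (computed from the unrounded values)


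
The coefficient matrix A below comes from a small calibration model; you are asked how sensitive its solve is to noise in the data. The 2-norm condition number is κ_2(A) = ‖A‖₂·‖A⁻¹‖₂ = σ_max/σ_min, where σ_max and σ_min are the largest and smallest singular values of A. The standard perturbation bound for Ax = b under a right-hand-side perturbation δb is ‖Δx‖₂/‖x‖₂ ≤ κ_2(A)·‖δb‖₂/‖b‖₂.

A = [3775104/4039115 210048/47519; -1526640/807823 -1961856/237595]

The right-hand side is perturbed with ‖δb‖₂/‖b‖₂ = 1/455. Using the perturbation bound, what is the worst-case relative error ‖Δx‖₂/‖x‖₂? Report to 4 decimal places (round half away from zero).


0.3184

M = AᵀA = [250924402944/56451384025 222823581696/11290276805; 222823581696/11290276805 4951883022336/56451384025]. tr(M)=619013376/6716405, det(M)=339738624/839550625
char-poly roots: 2304/25 and 147456/33582025
σ_max=√(2304/25)=(48/5), σ_min=√(147456/33582025)=(384/5795) → κ = 144.8750
worst-case relative error ≤ 144.8750 × 1/455 = 0.3184


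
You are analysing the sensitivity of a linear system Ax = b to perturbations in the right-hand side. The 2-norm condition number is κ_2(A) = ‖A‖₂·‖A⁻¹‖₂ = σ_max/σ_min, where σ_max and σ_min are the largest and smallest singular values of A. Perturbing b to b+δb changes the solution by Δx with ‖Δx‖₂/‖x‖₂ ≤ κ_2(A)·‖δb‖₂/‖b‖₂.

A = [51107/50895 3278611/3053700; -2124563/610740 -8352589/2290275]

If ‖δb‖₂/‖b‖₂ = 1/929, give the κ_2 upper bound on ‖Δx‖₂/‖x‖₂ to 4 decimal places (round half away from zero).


0.4081

form AᵀA = [195595408225/14920133904 38507282590/2797525107; 38507282590/2797525107 1940792798161/134281205136] with trace 2200446773/79834248 and determinant 1500625/283855104
char-poly roots: 441/16 and 30625/159668496
κ_2(A) = √(λ_max/λ_min) = √((441/16) / (30625/159668496)) = 379.0800
perturbation bound = 379.0800·1/929 = 0.4081


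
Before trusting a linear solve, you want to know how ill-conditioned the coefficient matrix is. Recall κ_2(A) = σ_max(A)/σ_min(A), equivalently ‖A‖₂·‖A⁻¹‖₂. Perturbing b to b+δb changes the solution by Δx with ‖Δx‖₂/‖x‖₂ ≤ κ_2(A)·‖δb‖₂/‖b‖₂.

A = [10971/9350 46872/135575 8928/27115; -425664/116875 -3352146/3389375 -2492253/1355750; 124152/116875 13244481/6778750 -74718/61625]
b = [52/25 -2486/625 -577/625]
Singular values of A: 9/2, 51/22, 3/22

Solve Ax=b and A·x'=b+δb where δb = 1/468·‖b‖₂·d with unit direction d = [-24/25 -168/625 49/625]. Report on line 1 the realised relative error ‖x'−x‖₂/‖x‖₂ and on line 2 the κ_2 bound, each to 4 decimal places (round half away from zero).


0.0097
0.0705

from the listed singular values, σ₁ = 9/2, σ_n = 3/22
κ = σ_max/σ_min = (9/2)/(3/22) = 33.0000
κ_2(A)·‖δb‖/‖b‖ = 0.0705
solve Ax = b  →  x = [4.2353 -4.9777 -3.5492]
‖b‖ = 4.5826, ‖x‖ = 7.4372
with δb = [-0.0094 -0.0026 0.0008], A·Δx = δb → ‖Δx‖ = 0.0718
relative error = 0.0097
tightness: 0.0097 against a bound of 0.0705 (unrounded ratio ≈ 0.1369)


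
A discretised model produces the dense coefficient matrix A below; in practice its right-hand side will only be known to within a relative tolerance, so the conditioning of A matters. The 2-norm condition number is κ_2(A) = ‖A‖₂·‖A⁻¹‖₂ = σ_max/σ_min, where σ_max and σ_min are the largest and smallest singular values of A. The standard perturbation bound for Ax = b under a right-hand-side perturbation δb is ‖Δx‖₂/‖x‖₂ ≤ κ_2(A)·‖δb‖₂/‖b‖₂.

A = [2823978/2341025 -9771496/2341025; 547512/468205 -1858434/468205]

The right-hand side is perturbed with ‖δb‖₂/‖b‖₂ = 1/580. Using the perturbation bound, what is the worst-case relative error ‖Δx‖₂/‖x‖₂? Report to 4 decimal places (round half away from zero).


form AᵀA = [18393681924/6516525625 -63058695168/6516525625; -63058695168/6516525625 216202803076/6516525625] with trace 375354376/10426441 and determinant 90000/10426441
eigenvalues of AᵀA: λ = (tr ± √(tr²−4·det))/2 = 36, 2500/10426441
κ_2(A) = √(λ_max/λ_min) = √(36 / (2500/10426441)) = 387.4800
κ_2(A)·‖δb‖/‖b‖ = 0.6681

0.6681


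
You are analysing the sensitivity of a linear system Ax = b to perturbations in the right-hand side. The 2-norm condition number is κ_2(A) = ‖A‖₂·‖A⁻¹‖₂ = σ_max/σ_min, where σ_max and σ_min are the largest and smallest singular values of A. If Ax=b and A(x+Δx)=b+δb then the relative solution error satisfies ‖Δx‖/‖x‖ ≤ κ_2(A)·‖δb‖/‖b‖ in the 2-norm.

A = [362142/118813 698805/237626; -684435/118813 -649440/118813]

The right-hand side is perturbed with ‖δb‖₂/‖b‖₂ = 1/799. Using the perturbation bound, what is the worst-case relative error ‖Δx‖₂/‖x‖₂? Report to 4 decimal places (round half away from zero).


0.3620

AᵀA = [2074733901/48846121 1975891995/48846121; 1975891995/48846121 7527396825/195384484]; tr = 18818469/232324, det = 18225/232324
eigenvalues of AᵀA: λ = (tr ± √(tr²−4·det))/2 = 81, 225/232324
σ_max=√81=9, σ_min=√(225/232324)=(15/482) → κ = 289.2000
perturbation bound = 289.2000·1/799 = 0.3620


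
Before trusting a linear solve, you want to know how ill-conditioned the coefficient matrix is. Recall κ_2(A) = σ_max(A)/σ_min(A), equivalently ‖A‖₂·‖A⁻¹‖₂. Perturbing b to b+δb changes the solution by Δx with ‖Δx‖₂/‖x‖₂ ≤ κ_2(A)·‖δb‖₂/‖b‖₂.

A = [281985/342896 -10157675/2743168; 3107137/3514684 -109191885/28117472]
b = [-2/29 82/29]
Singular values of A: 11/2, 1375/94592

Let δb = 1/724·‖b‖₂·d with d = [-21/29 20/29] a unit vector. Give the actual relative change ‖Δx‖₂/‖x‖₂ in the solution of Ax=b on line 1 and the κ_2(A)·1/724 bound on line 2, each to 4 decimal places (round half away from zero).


0.0020
0.5226

σ_max = 11/2, σ_min = 1375/94592
κ_2(A) = (11/2) / (1375/94592) = 378.3680
bound on ‖Δx‖/‖x‖: κ·ε = 378.3680·1/724 = 0.5226
solve Ax = b  →  x = [134.3124 29.8476]
‖b‖ = 2.8284, ‖x‖ = 137.5888
δb = ε·‖b‖·d = [-0.0028 0.0027]; solving A·Δx = δb gives ‖Δx‖ = 0.2688
realised ‖Δx‖/‖x‖ = 0.0020
so the bound overstates the realised error by a factor of ≈ 267.5475 (computed from the unrounded values)


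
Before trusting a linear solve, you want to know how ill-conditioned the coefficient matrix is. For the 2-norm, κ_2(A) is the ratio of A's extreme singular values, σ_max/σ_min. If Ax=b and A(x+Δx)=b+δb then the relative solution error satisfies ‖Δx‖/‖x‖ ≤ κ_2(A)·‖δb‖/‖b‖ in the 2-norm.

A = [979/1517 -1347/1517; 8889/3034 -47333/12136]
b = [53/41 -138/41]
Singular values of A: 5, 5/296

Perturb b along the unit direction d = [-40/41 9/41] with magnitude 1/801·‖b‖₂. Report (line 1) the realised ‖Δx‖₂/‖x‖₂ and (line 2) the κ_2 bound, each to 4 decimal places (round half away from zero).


largest singular value 5, smallest 5/296
κ = σ_max/σ_min = 5/(5/296) = 296.0000
bound on ‖Δx‖/‖x‖: κ·ε = 296.0000·1/801 = 0.3695
solve Ax = b  →  x = [-95.0800 -70.5600]
‖b‖₂ = 3.6056 and ‖x‖₂ = 118.4015
δb = ε·‖b‖·d = [-0.0044 0.0010]; solving A·Δx = δb gives ‖Δx‖ = 0.2665
relative error = 0.0023
tightness: 0.0023 against a bound of 0.3695 (unrounded ratio ≈ 0.0061)

0.0023
0.3695


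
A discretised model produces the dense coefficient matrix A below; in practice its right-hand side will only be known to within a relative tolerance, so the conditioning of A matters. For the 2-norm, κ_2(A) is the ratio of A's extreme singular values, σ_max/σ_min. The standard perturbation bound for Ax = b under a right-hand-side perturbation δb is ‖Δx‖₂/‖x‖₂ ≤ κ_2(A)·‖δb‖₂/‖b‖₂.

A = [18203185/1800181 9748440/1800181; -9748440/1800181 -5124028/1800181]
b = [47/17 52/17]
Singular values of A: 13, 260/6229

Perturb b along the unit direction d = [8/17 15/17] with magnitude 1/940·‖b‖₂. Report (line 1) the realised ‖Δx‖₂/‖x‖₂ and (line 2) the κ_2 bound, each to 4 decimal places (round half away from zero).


σ_max = 13, σ_min = 260/6229
κ_2(A) = 13 / (260/6229) = 311.4500
worst-case relative error ≤ 311.4500 × 1/940 = 0.3313
solve Ax = b  →  x = [-45.0290 84.5928]
‖b‖₂ = 4.1231 and ‖x‖₂ = 95.8308
re-solving with b+δb shifts x by Δx of norm 0.1051
dividing the unrounded norms, ‖Δx‖/‖x‖ = 0.0011
tightness: 0.0011 against a bound of 0.3313 (unrounded ratio ≈ 0.0033)

0.0011
0.3313


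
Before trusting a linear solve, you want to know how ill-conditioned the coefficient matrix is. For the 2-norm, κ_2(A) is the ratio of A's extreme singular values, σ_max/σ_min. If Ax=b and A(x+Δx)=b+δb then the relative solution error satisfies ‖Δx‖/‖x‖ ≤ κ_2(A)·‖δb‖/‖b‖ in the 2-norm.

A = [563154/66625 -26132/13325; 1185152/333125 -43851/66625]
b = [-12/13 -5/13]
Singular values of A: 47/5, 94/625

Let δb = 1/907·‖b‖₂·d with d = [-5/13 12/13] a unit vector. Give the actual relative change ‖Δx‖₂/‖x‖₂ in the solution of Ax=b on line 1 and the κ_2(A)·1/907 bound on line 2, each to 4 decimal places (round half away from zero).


σ_max = 47/5, σ_min = 94/625
condition number: (47/5) ÷ (94/625) = 62.5000
κ_2(A)·‖δb‖/‖b‖ = 0.0689
solve Ax = b  →  x = [-0.1038 0.0234]
‖b‖ = 1.0000, ‖x‖ = 0.1064
with δb = [-0.0004 0.0010], A·Δx = δb → ‖Δx‖ = 0.0073
relative error = 0.0689
tightness: 0.0689 against a bound of 0.0689; the bound is attained (ratio 1)

0.0689
0.0689


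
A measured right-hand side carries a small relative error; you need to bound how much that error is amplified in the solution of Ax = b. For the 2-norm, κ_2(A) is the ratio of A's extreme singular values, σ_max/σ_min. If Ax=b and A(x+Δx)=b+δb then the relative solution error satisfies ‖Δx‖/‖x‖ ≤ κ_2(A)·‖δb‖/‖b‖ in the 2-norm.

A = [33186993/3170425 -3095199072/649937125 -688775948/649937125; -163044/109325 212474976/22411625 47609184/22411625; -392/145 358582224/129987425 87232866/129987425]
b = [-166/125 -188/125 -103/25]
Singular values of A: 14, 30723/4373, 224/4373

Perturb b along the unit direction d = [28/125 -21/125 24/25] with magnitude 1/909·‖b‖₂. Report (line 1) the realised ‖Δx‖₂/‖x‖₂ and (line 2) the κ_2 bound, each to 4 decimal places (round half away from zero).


σ_max = 14, σ_min = 224/4373
κ_2(A) = 14 / (224/4373) = 273.3125
κ_2(A)·‖δb‖/‖b‖ = 0.3007
solve Ax = b  →  x = [-0.1569 16.8996 -76.2391]
2-norm of b is 4.5826; of x, 78.0898
re-solving with b+δb shifts x by Δx of norm 0.0984
relative error = 0.0013
tightness: 0.0013 against a bound of 0.3007 (unrounded ratio ≈ 0.0042)

0.0013
0.3007


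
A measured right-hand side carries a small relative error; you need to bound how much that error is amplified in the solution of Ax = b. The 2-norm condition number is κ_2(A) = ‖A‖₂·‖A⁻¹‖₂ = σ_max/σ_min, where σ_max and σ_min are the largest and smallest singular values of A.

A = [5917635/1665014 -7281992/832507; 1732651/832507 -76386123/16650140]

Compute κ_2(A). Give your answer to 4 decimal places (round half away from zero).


M = AᵀA = [162722221261/9592635364 -1949038753257/47963176820; -1949038753257/47963176820 93584092671961/959263536400]. tr(M)=650037365669/5676115600, det(M)=3276990025/908178496
λ_max, λ_min = (650037365669/5676115600 ± √422083562410844547567561/32218288304563360000)/2 = 11449/100, 7155625/227044624
κ_2(A) = √(λ_max/λ_min) = √((11449/100) / (7155625/227044624)) = 60.2720

60.2720


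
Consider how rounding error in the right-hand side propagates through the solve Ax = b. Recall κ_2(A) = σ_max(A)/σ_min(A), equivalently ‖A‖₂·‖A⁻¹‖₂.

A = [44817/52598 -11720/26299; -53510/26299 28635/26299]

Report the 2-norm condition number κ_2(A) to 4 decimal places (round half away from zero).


297.5000

form AᵀA = [79655881/16370116 -10620630/4092529; -10620630/4092529 5664625/4092529] with trace 354029/56644 and determinant 25/56644
char-poly roots: 25/4 and 1/14161
κ = σ_max/σ_min = (5/2)/(1/119) = 297.5000


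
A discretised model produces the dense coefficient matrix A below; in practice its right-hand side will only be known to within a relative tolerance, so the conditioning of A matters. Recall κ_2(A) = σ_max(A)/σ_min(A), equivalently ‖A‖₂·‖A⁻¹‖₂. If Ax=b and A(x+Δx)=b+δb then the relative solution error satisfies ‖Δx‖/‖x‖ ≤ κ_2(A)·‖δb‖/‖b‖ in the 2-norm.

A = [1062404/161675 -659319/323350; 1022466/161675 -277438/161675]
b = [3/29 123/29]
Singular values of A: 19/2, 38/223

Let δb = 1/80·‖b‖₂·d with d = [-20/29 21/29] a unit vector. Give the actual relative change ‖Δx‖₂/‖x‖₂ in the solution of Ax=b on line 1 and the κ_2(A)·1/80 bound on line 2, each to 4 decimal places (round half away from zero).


largest singular value 19/2, smallest 38/223
κ_2(A) = (19/2) / (38/223) = 55.7500
perturbation bound = 55.7500·1/80 = 0.6969
solve Ax = b  →  x = [5.2326 16.8126]
2-norm of b is 4.2426; of x, 17.6081
with δb = [-0.0366 0.0384], A·Δx = δb → ‖Δx‖ = 0.3112
dividing the unrounded norms, ‖Δx‖/‖x‖ = 0.0177
so the bound overstates the realised error by a factor of ≈ 39.4275 (computed from the unrounded values)

0.0177
0.6969


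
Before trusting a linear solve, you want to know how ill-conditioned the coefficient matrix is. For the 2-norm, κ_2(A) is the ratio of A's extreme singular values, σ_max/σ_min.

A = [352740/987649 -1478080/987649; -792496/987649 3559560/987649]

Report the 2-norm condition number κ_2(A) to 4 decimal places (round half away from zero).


form AᵀA = [4452517264/5771896729 -19777011840/5771896729; -19777011840/5771896729 87900520000/5771896729] with trace 54939344/3433609 and determinant 25600/3433609
solving λ² − 54939344/3433609·λ + 25600/3433609 = 0 gives λ = 16, 1600/3433609
σ_max=√16=4, σ_min=√(1600/3433609)=(40/1853) → κ = 185.3000

185.3000


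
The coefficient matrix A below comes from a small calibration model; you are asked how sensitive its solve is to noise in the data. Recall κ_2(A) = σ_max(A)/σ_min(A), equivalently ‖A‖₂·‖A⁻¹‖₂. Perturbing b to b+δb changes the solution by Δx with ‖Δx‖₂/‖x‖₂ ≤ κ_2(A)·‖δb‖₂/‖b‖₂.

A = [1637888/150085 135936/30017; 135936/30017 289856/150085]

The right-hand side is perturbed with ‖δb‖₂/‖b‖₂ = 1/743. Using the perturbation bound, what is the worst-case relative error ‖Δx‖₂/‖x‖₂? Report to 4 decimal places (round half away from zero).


0.3885

AᵀA = [241895538688/1732731325 20157677568/346546265; 20157677568/346546265 41998569472/1732731325]; tr = 4367601664/26657405, det = 1073741824/3332175625
eigenvalues of AᵀA: λ = (tr ± √(tr²−4·det))/2 = 4096/25, 262144/133287025
κ = σ_max/σ_min = (64/5)/(512/11545) = 288.6250
κ_2(A)·‖δb‖/‖b‖ = 0.3885


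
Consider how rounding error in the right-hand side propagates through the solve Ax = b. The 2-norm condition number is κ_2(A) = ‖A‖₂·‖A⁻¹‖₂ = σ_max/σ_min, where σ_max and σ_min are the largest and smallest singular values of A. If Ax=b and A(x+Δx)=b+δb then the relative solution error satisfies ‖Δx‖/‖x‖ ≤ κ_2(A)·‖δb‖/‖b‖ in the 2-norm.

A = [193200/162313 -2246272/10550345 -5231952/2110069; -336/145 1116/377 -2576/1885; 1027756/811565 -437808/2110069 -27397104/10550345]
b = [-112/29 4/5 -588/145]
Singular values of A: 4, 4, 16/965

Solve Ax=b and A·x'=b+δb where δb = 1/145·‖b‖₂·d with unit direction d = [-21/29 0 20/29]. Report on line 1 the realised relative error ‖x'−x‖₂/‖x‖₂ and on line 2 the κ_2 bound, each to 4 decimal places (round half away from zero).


largest singular value 4, smallest 16/965
condition number: 4 ÷ (16/965) = 241.2500
perturbation bound = 241.2500·1/145 = 1.6638
solve Ax = b  →  x = [-0.7241 0.2520 1.1883]
‖b‖ = 5.6569, ‖x‖ = 1.4142
δb = ε·‖b‖·d = [-0.0283 0.0000 0.0269]; solving A·Δx = δb gives ‖Δx‖ = 2.3530
realised ‖Δx‖/‖x‖ = 1.6638
realised/bound = 1 exactly: the bound is attained for this b and d

1.6638
1.6638


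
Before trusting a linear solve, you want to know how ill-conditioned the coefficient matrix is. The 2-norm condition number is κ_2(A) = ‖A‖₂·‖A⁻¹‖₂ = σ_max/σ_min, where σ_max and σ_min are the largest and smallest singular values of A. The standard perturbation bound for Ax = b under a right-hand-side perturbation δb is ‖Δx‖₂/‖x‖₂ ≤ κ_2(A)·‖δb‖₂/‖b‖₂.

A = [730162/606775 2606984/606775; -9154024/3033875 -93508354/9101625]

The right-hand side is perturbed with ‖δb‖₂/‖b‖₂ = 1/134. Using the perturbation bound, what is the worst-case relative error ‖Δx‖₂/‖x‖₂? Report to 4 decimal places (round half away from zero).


1.6719

M = AᵀA = [574701592004/54463890625 5909714589184/163391671875; 5909714589184/163391671875 60786949836964/490175015625]. tr(M)=105534822664/784280025, det(M)=11316496/31371201
eigenvalues of AᵀA: λ = (tr ± √(tr²−4·det))/2 = 3364/25, 84100/31371201
σ_max=√(3364/25)=(58/5), σ_min=√(84100/31371201)=(290/5601) → κ = 224.0400
perturbation bound = 224.0400·1/134 = 1.6719


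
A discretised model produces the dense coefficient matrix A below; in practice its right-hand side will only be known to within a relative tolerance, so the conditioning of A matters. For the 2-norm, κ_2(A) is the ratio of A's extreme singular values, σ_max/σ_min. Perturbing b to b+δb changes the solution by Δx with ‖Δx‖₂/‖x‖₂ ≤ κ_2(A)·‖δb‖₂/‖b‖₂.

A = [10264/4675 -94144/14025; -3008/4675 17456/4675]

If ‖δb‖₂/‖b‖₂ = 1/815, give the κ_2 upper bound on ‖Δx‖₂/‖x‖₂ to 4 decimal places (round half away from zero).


0.0202

form AᵀA = [79168/15125 -777728/45375; -777728/45375 8031488/136125] with trace 69952/1089 and determinant 16384/1089
char-poly roots: 64 and 256/1089
κ_2(A) = √(λ_max/λ_min) = √(64 / (256/1089)) = 16.5000
worst-case relative error ≤ 16.5000 × 1/815 = 0.0202


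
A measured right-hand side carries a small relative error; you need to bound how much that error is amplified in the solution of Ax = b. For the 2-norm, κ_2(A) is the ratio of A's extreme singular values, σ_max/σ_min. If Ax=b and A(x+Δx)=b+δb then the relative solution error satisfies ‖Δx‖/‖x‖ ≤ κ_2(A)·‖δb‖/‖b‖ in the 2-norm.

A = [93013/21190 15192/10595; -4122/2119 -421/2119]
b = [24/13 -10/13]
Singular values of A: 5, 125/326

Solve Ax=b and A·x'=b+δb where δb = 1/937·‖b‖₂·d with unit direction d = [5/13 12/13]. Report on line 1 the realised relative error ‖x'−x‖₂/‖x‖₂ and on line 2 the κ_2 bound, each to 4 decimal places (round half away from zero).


0.0139
0.0139

from the listed singular values, σ₁ = 5, σ_n = 125/326
κ = σ_max/σ_min = 5/(125/326) = 13.0400
bound on ‖Δx‖/‖x‖: κ·ε = 13.0400·1/937 = 0.0139
solve Ax = b  →  x = [0.3840 0.1120]
‖b‖₂ = 2.0000 and ‖x‖₂ = 0.4000
re-solving with b+δb shifts x by Δx of norm 0.0056
realised ‖Δx‖/‖x‖ = 0.0139
realised/bound = 1 exactly: the bound is attained for this b and d


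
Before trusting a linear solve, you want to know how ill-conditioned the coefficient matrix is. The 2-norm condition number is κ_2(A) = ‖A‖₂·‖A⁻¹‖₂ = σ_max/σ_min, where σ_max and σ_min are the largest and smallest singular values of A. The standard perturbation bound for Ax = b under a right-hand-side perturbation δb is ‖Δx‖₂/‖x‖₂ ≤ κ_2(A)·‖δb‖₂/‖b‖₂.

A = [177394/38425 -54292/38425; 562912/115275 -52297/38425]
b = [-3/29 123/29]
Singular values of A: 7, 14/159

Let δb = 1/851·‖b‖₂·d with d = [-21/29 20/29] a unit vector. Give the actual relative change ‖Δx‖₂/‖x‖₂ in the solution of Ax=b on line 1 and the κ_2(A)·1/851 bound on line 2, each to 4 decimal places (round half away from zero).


σ_max = 7, σ_min = 14/159
condition number: 7 ÷ (14/159) = 79.5000
worst-case relative error ≤ 79.5000 × 1/851 = 0.0934
solve Ax = b  →  x = [9.9514 32.5886]
‖b‖ = 4.2426, ‖x‖ = 34.0741
δb = ε·‖b‖·d = [-0.0036 0.0034]; solving A·Δx = δb gives ‖Δx‖ = 0.0566
dividing the unrounded norms, ‖Δx‖/‖x‖ = 0.0017
realised/bound (from unrounded values) ≈ 0.0178

0.0017
0.0934


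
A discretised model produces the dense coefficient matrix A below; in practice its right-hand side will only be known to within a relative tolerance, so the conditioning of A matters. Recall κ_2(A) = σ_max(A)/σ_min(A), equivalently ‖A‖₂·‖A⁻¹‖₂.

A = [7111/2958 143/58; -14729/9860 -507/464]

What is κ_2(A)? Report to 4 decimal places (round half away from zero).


AᵀA = [24253021/3027600 6103097/807360; 6103097/807360 1565785/215296]; tr = 880321/57600, det = 28561/25600
λ_max, λ_min = (880321/57600 ± √760159040641/3317760000)/2 = 1521/100, 169/2304
κ_2(A) = √(λ_max/λ_min) = √((1521/100) / (169/2304)) = 14.4000

14.4000


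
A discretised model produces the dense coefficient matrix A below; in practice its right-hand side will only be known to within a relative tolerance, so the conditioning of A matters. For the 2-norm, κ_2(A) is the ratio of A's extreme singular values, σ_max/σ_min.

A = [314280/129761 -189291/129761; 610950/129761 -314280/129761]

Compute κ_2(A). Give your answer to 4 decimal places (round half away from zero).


form AᵀA = [1633328100/58262689 -870241320/58262689; -870241320/58262689 465754329/58262689] with trace 7263261/201601 and determinant 202500/201601
solving λ² − 7263261/201601·λ + 202500/201601 = 0 gives λ = 36, 5625/201601
so κ_2 = √(36 / (5625/201601)) = 35.9200

35.9200


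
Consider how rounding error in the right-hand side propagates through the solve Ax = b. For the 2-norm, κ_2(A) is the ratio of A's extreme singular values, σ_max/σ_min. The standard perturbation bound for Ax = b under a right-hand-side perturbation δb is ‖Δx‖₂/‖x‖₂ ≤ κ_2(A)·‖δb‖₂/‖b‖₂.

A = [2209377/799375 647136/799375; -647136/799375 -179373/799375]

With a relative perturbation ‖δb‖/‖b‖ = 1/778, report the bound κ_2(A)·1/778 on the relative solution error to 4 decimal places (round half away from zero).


form AᵀA = [8480210769/1022400625 2473353792/1022400625; 2473353792/1022400625 721535481/1022400625] with trace 14722794/1635841 and determinant 2025/1635841
char-poly roots: 9 and 225/1635841
κ_2(A) = √(λ_max/λ_min) = √(9 / (225/1635841)) = 255.8000
bound on ‖Δx‖/‖x‖: κ·ε = 255.8000·1/778 = 0.3288

0.3288


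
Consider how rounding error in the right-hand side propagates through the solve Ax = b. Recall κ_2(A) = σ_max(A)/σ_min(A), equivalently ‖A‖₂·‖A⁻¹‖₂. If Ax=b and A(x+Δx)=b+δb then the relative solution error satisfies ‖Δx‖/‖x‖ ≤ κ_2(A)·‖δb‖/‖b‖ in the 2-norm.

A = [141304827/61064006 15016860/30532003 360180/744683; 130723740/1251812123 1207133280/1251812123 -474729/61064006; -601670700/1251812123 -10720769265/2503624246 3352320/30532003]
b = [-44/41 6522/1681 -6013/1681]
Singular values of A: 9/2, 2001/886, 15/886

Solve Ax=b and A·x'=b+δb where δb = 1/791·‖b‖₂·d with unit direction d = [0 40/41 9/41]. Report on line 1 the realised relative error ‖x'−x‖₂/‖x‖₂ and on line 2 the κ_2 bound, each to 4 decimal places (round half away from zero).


0.0023
0.3360

σ_max = 9/2, σ_min = 15/886
κ_2(A) = (9/2) / (15/886) = 265.8000
bound on ‖Δx‖/‖x‖: κ·ε = 265.8000·1/791 = 0.3360
solve Ax = b  →  x = [-38.5966 9.5953 172.6837]
‖b‖₂ = 5.3852 and ‖x‖₂ = 177.2044
re-solving with b+δb shifts x by Δx of norm 0.4021
realised ‖Δx‖/‖x‖ = 0.0023
tightness: 0.0023 against a bound of 0.3360 (unrounded ratio ≈ 0.0068)


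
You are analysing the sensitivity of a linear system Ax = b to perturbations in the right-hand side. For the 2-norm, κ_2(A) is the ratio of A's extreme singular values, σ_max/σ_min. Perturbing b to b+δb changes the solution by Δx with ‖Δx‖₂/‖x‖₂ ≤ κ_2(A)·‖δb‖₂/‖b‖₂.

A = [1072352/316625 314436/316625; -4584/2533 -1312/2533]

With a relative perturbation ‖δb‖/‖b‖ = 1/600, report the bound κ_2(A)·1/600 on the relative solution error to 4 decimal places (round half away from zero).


0.6208

M = AᵀA = [5115113536/346890625 1491896448/346890625; 1491896448/346890625 435176464/346890625]. tr(M)=8880464/555025, det(M)=1024/555025
solving λ² − 8880464/555025·λ + 1024/555025 = 0 gives λ = 16, 64/555025
κ_2(A) = √(λ_max/λ_min) = √(16 / (64/555025)) = 372.5000
κ_2(A)·‖δb‖/‖b‖ = 0.6208


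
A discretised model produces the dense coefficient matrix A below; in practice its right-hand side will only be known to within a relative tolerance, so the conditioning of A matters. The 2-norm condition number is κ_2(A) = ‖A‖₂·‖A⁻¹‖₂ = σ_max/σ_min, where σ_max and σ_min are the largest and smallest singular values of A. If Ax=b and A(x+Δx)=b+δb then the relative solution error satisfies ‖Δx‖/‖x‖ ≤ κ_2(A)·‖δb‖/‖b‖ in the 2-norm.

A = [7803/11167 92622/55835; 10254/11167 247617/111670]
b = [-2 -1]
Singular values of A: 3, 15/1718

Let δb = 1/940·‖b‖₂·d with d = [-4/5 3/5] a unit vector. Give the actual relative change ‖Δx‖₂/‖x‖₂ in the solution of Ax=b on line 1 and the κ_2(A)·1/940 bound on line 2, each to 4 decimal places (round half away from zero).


0.0024
0.3655

from the listed singular values, σ₁ = 3, σ_n = 15/1718
κ = σ_max/σ_min = 3/(15/1718) = 343.6000
bound on ‖Δx‖/‖x‖: κ·ε = 343.6000·1/940 = 0.3655
solve Ax = b  →  x = [-105.9795 43.4359]
2-norm of b is 2.2361; of x, 114.5353
re-solving with b+δb shifts x by Δx of norm 0.2725
relative error = 0.0024
so the bound overstates the realised error by a factor of ≈ 153.6652 (computed from the unrounded values)


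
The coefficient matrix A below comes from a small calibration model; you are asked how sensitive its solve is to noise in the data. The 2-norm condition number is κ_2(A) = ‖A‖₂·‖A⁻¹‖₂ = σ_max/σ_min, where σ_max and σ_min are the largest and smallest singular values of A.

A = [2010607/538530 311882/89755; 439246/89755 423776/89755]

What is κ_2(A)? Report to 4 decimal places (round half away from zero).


116.0625

form AᵀA = [439530970201/11600582436 34878472195/966715203; 34878472195/966715203 11074259204/322238401] with trace 996675745/13793796 and determinant 1336336/3448449
λ_max, λ_min = (996675745/13793796 ± √993067610332561729/190268808089616)/2 = 289/4, 18496/3448449
so κ_2 = √((289/4) / (18496/3448449)) = 116.0625


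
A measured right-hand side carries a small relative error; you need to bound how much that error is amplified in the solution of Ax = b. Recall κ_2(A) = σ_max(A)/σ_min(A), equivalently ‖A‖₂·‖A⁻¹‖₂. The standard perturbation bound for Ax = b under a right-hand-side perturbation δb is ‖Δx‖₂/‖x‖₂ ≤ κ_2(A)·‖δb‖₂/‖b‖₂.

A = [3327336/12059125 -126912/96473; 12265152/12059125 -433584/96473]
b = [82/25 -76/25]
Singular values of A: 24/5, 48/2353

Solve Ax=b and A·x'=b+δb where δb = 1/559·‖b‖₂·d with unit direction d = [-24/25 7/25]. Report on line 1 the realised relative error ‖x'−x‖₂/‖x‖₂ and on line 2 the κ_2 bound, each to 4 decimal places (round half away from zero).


from the listed singular values, σ₁ = 24/5, σ_n = 48/2353
condition number: (24/5) ÷ (48/2353) = 235.3000
perturbation bound = 235.3000·1/559 = 0.4209
solve Ax = b  →  x = [-191.3923 -42.6362]
‖b‖₂ = 4.4721 and ‖x‖₂ = 196.0838
δb = ε·‖b‖·d = [-0.0077 0.0022]; solving A·Δx = δb gives ‖Δx‖ = 0.3922
relative error = 0.0020
tightness: 0.0020 against a bound of 0.4209 (unrounded ratio ≈ 0.0048)

0.0020
0.4209


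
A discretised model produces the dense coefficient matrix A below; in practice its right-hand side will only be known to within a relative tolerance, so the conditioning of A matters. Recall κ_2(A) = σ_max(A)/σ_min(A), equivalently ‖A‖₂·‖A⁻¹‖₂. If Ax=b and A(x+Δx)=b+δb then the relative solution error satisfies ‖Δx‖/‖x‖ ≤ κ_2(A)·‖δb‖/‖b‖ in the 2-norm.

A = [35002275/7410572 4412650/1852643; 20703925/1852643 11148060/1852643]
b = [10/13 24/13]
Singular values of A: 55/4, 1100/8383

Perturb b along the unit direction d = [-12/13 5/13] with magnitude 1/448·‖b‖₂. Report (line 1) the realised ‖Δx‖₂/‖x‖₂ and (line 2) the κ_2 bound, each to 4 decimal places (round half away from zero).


0.2339
0.2339

from the listed singular values, σ₁ = 55/4, σ_n = 1100/8383
κ_2(A) = (55/4) / (1100/8383) = 104.7875
κ_2(A)·‖δb‖/‖b‖ = 0.2339
solve Ax = b  →  x = [0.1283 0.0684]
‖b‖ = 2.0000, ‖x‖ = 0.1455
re-solving with b+δb shifts x by Δx of norm 0.0340
realised ‖Δx‖/‖x‖ = 0.2339
realised/bound = 1 exactly: the bound is attained for this b and d


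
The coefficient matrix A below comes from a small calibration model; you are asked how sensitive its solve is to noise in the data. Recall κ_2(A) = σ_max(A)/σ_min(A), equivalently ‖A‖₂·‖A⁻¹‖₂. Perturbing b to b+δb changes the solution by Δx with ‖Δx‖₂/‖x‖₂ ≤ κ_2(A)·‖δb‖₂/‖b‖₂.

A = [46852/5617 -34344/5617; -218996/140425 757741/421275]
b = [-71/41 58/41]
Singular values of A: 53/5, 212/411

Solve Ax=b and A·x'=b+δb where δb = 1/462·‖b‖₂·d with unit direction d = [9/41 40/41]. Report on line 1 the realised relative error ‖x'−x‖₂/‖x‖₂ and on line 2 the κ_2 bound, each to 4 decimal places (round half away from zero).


0.0048
0.0445

from the listed singular values, σ₁ = 53/5, σ_n = 212/411
κ_2(A) = (53/5) / (212/411) = 20.5500
bound on ‖Δx‖/‖x‖: κ·ε = 20.5500·1/462 = 0.0445
solve Ax = b  →  x = [1.0123 1.6642]
‖b‖₂ = 2.2361 and ‖x‖₂ = 1.9478
with δb = [0.0011 0.0047], A·Δx = δb → ‖Δx‖ = 0.0094
realised ‖Δx‖/‖x‖ = 0.0048
so the bound overstates the realised error by a factor of ≈ 9.2337 (computed from the unrounded values)


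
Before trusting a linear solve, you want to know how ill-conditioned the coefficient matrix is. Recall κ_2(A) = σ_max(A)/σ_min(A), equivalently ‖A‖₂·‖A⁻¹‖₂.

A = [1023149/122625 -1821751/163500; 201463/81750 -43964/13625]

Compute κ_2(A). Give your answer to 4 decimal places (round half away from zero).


form AᵀA = [7284194509/96236100 -3237361379/32078700; -3237361379/32078700 5755367521/42771600] with trace 3237403429/15397776 and determinant 17682025/61591104
eigenvalues of AᵀA: λ = (tr ± √(tr²−4·det))/2 = 841/4, 21025/15397776
κ = σ_max/σ_min = (29/2)/(145/3924) = 392.4000

392.4000


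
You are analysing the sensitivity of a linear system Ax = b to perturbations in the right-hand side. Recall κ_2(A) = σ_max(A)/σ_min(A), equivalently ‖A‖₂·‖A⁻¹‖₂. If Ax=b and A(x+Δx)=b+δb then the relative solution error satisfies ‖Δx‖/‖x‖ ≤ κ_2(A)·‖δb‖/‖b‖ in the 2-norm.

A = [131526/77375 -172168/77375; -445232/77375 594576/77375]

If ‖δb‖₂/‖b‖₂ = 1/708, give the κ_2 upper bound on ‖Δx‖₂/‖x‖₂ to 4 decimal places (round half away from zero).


M = AᵀA = [344848996/9579025 -459790128/9579025; -459790128/9579025 613059904/9579025]. tr(M)=38316356/383161, det(M)=25600/383161
eigenvalues of AᵀA: λ = (tr ± √(tr²−4·det))/2 = 100, 256/383161
κ = σ_max/σ_min = 10/(16/619) = 386.8750
bound on ‖Δx‖/‖x‖: κ·ε = 386.8750·1/708 = 0.5464

0.5464
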